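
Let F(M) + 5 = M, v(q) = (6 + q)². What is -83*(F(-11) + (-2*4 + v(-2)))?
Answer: 664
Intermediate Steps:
F(M) = -5 + M
-83*(F(-11) + (-2*4 + v(-2))) = -83*((-5 - 11) + (-2*4 + (6 - 2)²)) = -83*(-16 + (-8 + 4²)) = -83*(-16 + (-8 + 16)) = -83*(-16 + 8) = -83*(-8) = 664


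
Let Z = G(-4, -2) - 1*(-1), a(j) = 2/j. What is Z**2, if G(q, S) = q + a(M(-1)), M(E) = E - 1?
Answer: 16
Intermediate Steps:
M(E) = -1 + E
G(q, S) = -1 + q (G(q, S) = q + 2/(-1 - 1) = q + 2/(-2) = q + 2*(-1/2) = q - 1 = -1 + q)
Z = -4 (Z = (-1 - 4) - 1*(-1) = -5 + 1 = -4)
Z**2 = (-4)**2 = 16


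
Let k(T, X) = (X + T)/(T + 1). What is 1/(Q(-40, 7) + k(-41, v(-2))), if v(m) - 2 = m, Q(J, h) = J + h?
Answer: -40/1279 ≈ -0.031274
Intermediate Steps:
v(m) = 2 + m
k(T, X) = (T + X)/(1 + T)
1/(Q(-40, 7) + k(-41, v(-2))) = 1/((-40 + 7) + (-41 + (2 - 2))/(1 - 41)) = 1/(-33 + (-41 + 0)/(-40)) = 1/(-33 - 1/40*(-41)) = 1/(-33 + 41/40) = 1/(-1279/40) = -40/1279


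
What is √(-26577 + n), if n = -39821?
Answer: I*√66398 ≈ 257.68*I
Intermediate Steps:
√(-26577 + n) = √(-26577 - 39821) = √(-66398) = I*√66398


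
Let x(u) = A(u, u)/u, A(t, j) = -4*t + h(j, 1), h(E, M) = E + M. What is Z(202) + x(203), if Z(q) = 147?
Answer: 29233/203 ≈ 144.00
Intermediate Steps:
A(t, j) = 1 + j - 4*t (A(t, j) = -4*t + (j + 1) = -4*t + (1 + j) = 1 + j - 4*t)
x(u) = (1 - 3*u)/u (x(u) = (1 + u - 4*u)/u = (1 - 3*u)/u)
Z(202) + x(203) = 147 + (-3 + 1/203) = 147 - 608/203 = 29233/203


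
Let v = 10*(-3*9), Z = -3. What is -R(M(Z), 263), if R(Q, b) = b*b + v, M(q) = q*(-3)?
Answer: -68899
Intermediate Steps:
M(q) = -3*q
v = -270 (v = 10*(-27) = -270)
R(Q, b) = -270 + b² (R(Q, b) = b*b - 270 = b² - 270 = -270 + b²)
-R(M(Z), 263) = -(-270 + 263²) = -(-270 + 69169) = -1*68899 = -68899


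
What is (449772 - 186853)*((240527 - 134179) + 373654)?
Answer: 126201645838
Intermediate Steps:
(449772 - 186853)*((240527 - 134179) + 373654) = 262919*(106348 + 373654) = 262919*480002 = 126201645838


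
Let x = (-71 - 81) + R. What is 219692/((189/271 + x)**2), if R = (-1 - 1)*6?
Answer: 16134400172/1958505025 ≈ 8.2381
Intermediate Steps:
R = -12 (R = -2*6 = -12)
x = -164 (x = (-71 - 81) - 12 = -152 - 12 = -164)
219692/((189/271 + x)**2) = 219692/((189/271 - 164)**2) = 219692/((-44255/271)**2) = 219692/(1958505025/73441) = 219692*(73441/1958505025) = 16134400172/1958505025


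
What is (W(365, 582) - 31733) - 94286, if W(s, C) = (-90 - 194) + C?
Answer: -125721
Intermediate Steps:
W(s, C) = -284 + C
(W(365, 582) - 31733) - 94286 = ((-284 + 582) - 31733) - 94286 = (298 - 31733) - 94286 = -31435 - 94286 = -125721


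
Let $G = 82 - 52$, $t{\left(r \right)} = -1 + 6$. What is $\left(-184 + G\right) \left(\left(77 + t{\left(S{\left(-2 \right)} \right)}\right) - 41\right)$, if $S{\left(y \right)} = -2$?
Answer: $-6314$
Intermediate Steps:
$t{\left(r \right)} = 5$
$G = 30$
$\left(-184 + G\right) \left(\left(77 + t{\left(S{\left(-2 \right)} \right)}\right) - 41\right) = \left(-184 + 30\right) \left(\left(77 + 5\right) - 41\right) = - 154 \left(82 + \left(-56 + 15\right)\right) = - 154 \left(82 - 41\right) = \left(-154\right) 41 = -6314$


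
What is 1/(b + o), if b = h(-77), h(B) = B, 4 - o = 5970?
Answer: -1/6043 ≈ -0.00016548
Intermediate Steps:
o = -5966 (o = 4 - 1*5970 = 4 - 5970 = -5966)
b = -77
1/(b + o) = 1/(-77 - 5966) = 1/(-6043) = -1/6043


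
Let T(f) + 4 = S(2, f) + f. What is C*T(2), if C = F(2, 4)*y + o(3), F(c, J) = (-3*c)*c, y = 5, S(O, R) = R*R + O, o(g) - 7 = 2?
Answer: -204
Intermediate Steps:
o(g) = 9 (o(g) = 7 + 2 = 9)
S(O, R) = O + R² (S(O, R) = R² + O = O + R²)
F(c, J) = -3*c²
C = -51 (C = -3*2²*5 + 9 = -3*4*5 + 9 = -12*5 + 9 = -60 + 9 = -51)
T(f) = -2 + f + f² (T(f) = -4 + ((2 + f²) + f) = -4 + (2 + f + f²) = -2 + f + f²)
C*T(2) = -51*(-2 + 2 + 2²) = -51*(-2 + 2 + 4) = -51*4 = -204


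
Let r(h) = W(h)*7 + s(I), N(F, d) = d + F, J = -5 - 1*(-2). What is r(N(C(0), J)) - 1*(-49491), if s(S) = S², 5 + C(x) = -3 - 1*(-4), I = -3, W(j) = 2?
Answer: 49514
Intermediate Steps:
J = -3 (J = -5 + 2 = -3)
C(x) = -4 (C(x) = -5 + (-3 - 1*(-4)) = -5 + (-3 + 4) = -5 + 1 = -4)
N(F, d) = F + d
r(h) = 23 (r(h) = 2*7 + (-3)² = 14 + 9 = 23)
r(N(C(0), J)) - 1*(-49491) = 23 - 1*(-49491) = 23 + 49491 = 49514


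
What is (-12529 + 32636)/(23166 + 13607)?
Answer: 20107/36773 ≈ 0.54679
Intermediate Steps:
(-12529 + 32636)/(23166 + 13607) = 20107/36773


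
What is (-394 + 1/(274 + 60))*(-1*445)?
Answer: 58559775/334 ≈ 1.7533e+5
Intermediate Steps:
(-394 + 1/(274 + 60))*(-1*445) = (-394 + 1/334)*(-445) = -131595/334*(-445) = 58559775/334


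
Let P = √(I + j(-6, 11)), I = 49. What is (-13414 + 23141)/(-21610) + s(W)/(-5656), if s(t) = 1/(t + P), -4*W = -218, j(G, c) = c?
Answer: -160111235643/355708682140 + √15/8230187 ≈ -0.45012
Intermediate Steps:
P = 2*√15 (P = √(49 + 11) = √60 = 2*√15 ≈ 7.7460)
W = 109/2 (W = -¼*(-218) = 109/2 ≈ 54.500)
s(t) = 1/(t + 2*√15)
(-13414 + 23141)/(-21610) + s(W)/(-5656) = (-13414 + 23141)/(-21610) + 1/((109/2 + 2*√15)*(-5656)) = 9727*(-1/21610) - 1/5656/(109/2 + 2*√15) = -9727/21610 - 1/(5656*(109/2 + 2*√15))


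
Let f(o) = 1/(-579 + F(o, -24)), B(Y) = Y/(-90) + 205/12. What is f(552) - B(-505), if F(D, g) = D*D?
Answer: -82823363/3649500 ≈ -22.694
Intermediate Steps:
F(D, g) = D²
B(Y) = 205/12 - Y/90 (B(Y) = Y*(-1/90) + 205*(1/12) = -Y/90 + 205/12 = 205/12 - Y/90)
f(o) = 1/(-579 + o²)
f(552) - B(-505) = 1/(-579 + 552²) - (205/12 - 1/90*(-505)) = 1/(-579 + 304704) - (205/12 + 101/18) = 1/304125 - 1*817/36 = 1/304125 - 817/36 = -82823363/3649500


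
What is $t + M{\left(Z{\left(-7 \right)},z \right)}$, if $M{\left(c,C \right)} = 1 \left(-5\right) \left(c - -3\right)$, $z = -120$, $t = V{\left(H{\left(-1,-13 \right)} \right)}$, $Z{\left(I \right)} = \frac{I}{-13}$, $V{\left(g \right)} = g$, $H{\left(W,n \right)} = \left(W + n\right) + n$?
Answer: $- \frac{581}{13} \approx -44.692$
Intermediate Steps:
$H{\left(W,n \right)} = W + 2 n$
$Z{\left(I \right)} = - \frac{I}{13}$ ($Z{\left(I \right)} = I \left(- \frac{1}{13}\right) = - \frac{I}{13}$)
$t = -27$ ($t = -1 + 2 \left(-13\right) = -1 - 26 = -27$)
$M{\left(c,C \right)} = -15 - 5 c$ ($M{\left(c,C \right)} = - 5 \left(c + 3\right) = - 5 \left(3 + c\right) = -15 - 5 c$)
$t + M{\left(Z{\left(-7 \right)},z \right)} = -27 - \left(15 + 5 \left(\left(- \frac{1}{13}\right) \left(-7\right)\right)\right) = -27 - \frac{230}{13} = - \frac{581}{13}$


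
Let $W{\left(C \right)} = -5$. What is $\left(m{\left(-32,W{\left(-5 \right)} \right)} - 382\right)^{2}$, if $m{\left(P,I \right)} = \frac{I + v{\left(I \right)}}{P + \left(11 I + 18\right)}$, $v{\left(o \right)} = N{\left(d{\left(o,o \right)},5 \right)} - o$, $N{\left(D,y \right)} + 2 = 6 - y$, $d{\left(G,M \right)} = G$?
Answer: $\frac{694691449}{4761} \approx 1.4591 \cdot 10^{5}$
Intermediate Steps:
$N{\left(D,y \right)} = 4 - y$ ($N{\left(D,y \right)} = -2 - \left(-6 + y\right) = 4 - y$)
$v{\left(o \right)} = -1 - o$ ($v{\left(o \right)} = \left(4 - 5\right) - o = -1 - o$)
$m{\left(P,I \right)} = - \frac{1}{18 + P + 11 I}$ ($m{\left(P,I \right)} = \frac{I - \left(1 + I\right)}{P + \left(11 I + 18\right)} = - \frac{1}{P + \left(18 + 11 I\right)} = - \frac{1}{18 + P + 11 I}$)
$\left(m{\left(-32,W{\left(-5 \right)} \right)} - 382\right)^{2} = \left(- \frac{1}{18 - 32 + 11 \left(-5\right)} - 382\right)^{2} = \left(- \frac{1}{18 - 32 - 55} - 382\right)^{2} = \left(- \frac{1}{-69} - 382\right)^{2} = \left(\left(-1\right) \left(- \frac{1}{69}\right) - 382\right)^{2} = \left(\frac{1}{69} - 382\right)^{2} = \left(- \frac{26357}{69}\right)^{2} = \frac{694691449}{4761}$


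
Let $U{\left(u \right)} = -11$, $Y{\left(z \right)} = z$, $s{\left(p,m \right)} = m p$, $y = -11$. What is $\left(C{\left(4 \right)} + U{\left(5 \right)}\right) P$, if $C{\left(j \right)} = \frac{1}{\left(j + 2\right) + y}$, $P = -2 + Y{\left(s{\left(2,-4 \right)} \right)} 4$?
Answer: $\frac{1904}{5} \approx 380.8$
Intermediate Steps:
$P = -34$ ($P = -2 + \left(-4\right) 2 \cdot 4 = -2 - 32 = -34$)
$C{\left(j \right)} = \frac{1}{-9 + j}$ ($C{\left(j \right)} = \frac{1}{\left(j + 2\right) - 11} = \frac{1}{\left(2 + j\right) - 11} = \frac{1}{-9 + j}$)
$\left(C{\left(4 \right)} + U{\left(5 \right)}\right) P = \left(\frac{1}{-9 + 4} - 11\right) \left(-34\right) = \left(\frac{1}{-5} - 11\right) \left(-34\right) = \left(- \frac{1}{5} - 11\right) \left(-34\right) = \left(- \frac{56}{5}\right) \left(-34\right) = \frac{1904}{5}$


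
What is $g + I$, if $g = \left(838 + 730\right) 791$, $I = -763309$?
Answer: $476979$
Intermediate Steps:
$g = 1240288$ ($g = 1568 \cdot 791 = 1240288$)
$g + I = 1240288 - 763309 = 476979$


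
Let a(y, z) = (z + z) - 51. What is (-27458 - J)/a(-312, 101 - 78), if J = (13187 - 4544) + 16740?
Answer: 52841/5 ≈ 10568.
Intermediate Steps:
a(y, z) = -51 + 2*z (a(y, z) = 2*z - 51 = -51 + 2*z)
J = 25383 (J = 8643 + 16740 = 25383)
(-27458 - J)/a(-312, 101 - 78) = (-27458 - 1*25383)/(-51 + 2*(101 - 78)) = (-27458 - 25383)/(-51 + 2*23) = -52841/(-51 + 46) = -52841/(-5) = -52841*(-1/5) = 52841/5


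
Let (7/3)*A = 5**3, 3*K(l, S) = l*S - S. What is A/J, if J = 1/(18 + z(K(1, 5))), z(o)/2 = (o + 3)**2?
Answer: 13500/7 ≈ 1928.6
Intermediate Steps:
K(l, S) = -S/3 + S*l/3 (K(l, S) = (l*S - S)/3 = (S*l - S)/3 = (-S + S*l)/3 = -S/3 + S*l/3)
z(o) = 2*(3 + o)**2 (z(o) = 2*(o + 3)**2 = 2*(3 + o)**2)
A = 375/7 (A = (3/7)*5**3 = (3/7)*125 = 375/7 ≈ 53.571)
J = 1/36 (J = 1/(18 + 2*(3 + (1/3)*5*(-1 + 1))**2) = 1/(18 + 2*(3 + (1/3)*5*0)**2) = 1/(18 + 2*(3 + 0)**2) = 1/(18 + 2*3**2) = 1/(18 + 2*9) = 1/(18 + 18) = 1/36 ≈ 0.027778)
A/J = 375/(7*(1/36)) = (375/7)*36 = 13500/7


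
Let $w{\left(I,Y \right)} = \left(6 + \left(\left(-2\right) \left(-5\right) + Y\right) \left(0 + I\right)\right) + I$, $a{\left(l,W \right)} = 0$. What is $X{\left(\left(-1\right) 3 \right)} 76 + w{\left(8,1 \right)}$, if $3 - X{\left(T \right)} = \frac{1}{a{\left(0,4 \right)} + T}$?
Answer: $\frac{1066}{3} \approx 355.33$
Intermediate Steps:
$X{\left(T \right)} = 3 - \frac{1}{T}$ ($X{\left(T \right)} = 3 - \frac{1}{0 + T} = 3 - \frac{1}{T}$)
$w{\left(I,Y \right)} = 6 + I + I \left(10 + Y\right)$ ($w{\left(I,Y \right)} = \left(6 + \left(10 + Y\right) I\right) + I = \left(6 + I \left(10 + Y\right)\right) + I = 6 + I + I \left(10 + Y\right)$)
$X{\left(\left(-1\right) 3 \right)} 76 + w{\left(8,1 \right)} = \left(3 - \frac{1}{\left(-1\right) 3}\right) 76 + \left(6 + 11 \cdot 8 + 8 \cdot 1\right) = \left(3 - \frac{1}{-3}\right) 76 + \left(6 + 88 + 8\right) = \left(3 - - \frac{1}{3}\right) 76 + 102 = \left(3 + \frac{1}{3}\right) 76 + 102 = \frac{10}{3} \cdot 76 + 102 = \frac{760}{3} + 102 = \frac{1066}{3}$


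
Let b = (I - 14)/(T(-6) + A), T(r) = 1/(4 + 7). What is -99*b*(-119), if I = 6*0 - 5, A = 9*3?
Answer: -2462229/298 ≈ -8262.5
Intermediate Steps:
A = 27
T(r) = 1/11
I = -5 (I = 0 - 5 = -5)
b = -209/298 (b = (-5 - 14)/(1/11 + 27) = -19/298/11 = -19*11/298 = -209/298 ≈ -0.70134)
-99*b*(-119) = -99*(-209/298)*(-119) = (20691/298)*(-119) = -2462229/298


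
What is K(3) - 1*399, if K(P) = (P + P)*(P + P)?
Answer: -363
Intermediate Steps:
K(P) = 4*P**2 (K(P) = (2*P)*(2*P) = 4*P**2)
K(3) - 1*399 = 4*3**2 - 1*399 = 4*9 - 399 = 36 - 399 = -363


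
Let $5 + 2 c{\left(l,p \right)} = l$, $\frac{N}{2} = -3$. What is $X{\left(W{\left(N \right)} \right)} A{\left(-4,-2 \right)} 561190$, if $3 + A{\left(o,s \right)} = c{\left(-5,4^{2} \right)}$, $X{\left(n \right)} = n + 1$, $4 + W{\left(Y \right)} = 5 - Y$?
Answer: $-35916160$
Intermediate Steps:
$N = -6$ ($N = 2 \left(-3\right) = -6$)
$W{\left(Y \right)} = 1 - Y$ ($W{\left(Y \right)} = -4 - \left(-5 + Y\right) = 1 - Y$)
$X{\left(n \right)} = 1 + n$
$c{\left(l,p \right)} = - \frac{5}{2} + \frac{l}{2}$
$A{\left(o,s \right)} = -8$ ($A{\left(o,s \right)} = -3 + \left(- \frac{5}{2} + \frac{1}{2} \left(-5\right)\right) = -3 - 5 = -8$)
$X{\left(W{\left(N \right)} \right)} A{\left(-4,-2 \right)} 561190 = \left(1 + \left(1 - -6\right)\right) \left(-8\right) 561190 = \left(1 + \left(1 + 6\right)\right) \left(-8\right) 561190 = \left(1 + 7\right) \left(-8\right) 561190 = 8 \left(-8\right) 561190 = \left(-64\right) 561190 = -35916160$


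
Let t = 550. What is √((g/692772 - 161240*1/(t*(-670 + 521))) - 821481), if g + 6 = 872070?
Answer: I*√183870430889679098106245/473105545 ≈ 906.35*I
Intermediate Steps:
g = 872064 (g = -6 + 872070 = 872064)
√((g/692772 - 161240*1/(t*(-670 + 521))) - 821481) = √((872064/692772 - 161240*1/(550*(-670 + 521))) - 821481) = √((872064*(1/692772) - 161240/((-149*550))) - 821481) = √((72672/57731 - 161240/(-81950)) - 821481) = √((72672/57731 - 161240*(-1/81950)) - 821481) = √((72672/57731 + 16124/8195) - 821481) = √(1526401684/473105545 - 821481) = √(-388645689810461/473105545) = I*√183870430889679098106245/473105545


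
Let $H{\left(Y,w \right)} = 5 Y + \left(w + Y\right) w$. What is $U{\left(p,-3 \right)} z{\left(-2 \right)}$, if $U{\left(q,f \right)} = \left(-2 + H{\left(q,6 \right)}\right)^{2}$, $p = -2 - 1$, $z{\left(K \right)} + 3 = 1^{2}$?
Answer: $-2$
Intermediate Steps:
$z{\left(K \right)} = -2$ ($z{\left(K \right)} = -3 + 1^{2} = -3 + 1 = -2$)
$H{\left(Y,w \right)} = 5 Y + w \left(Y + w\right)$ ($H{\left(Y,w \right)} = 5 Y + \left(Y + w\right) w = 5 Y + w \left(Y + w\right)$)
$p = -3$
$U{\left(q,f \right)} = \left(34 + 11 q\right)^{2}$ ($U{\left(q,f \right)} = \left(-2 + \left(6^{2} + 5 q + q 6\right)\right)^{2} = \left(-2 + \left(36 + 5 q + 6 q\right)\right)^{2} = \left(-2 + \left(36 + 11 q\right)\right)^{2} = \left(34 + 11 q\right)^{2}$)
$U{\left(p,-3 \right)} z{\left(-2 \right)} = \left(34 + 11 \left(-3\right)\right)^{2} \left(-2\right) = \left(34 - 33\right)^{2} \left(-2\right) = 1^{2} \left(-2\right) = 1 \left(-2\right) = -2$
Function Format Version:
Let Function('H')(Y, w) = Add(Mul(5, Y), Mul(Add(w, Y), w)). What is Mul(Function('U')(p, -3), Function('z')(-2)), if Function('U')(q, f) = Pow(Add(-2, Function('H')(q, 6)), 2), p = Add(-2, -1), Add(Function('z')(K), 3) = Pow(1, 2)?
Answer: -2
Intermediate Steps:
Function('z')(K) = -2 (Function('z')(K) = Add(-3, Pow(1, 2)) = Add(-3, 1) = -2)
Function('H')(Y, w) = Add(Mul(5, Y), Mul(w, Add(Y, w))) (Function('H')(Y, w) = Add(Mul(5, Y), Mul(Add(Y, w), w)) = Add(Mul(5, Y), Mul(w, Add(Y, w))))
p = -3
Function('U')(q, f) = Pow(Add(34, Mul(11, q)), 2) (Function('U')(q, f) = Pow(Add(-2, Add(Pow(6, 2), Mul(5, q), Mul(q, 6))), 2) = Pow(Add(-2, Add(36, Mul(5, q), Mul(6, q))), 2) = Pow(Add(-2, Add(36, Mul(11, q))), 2) = Pow(Add(34, Mul(11, q)), 2))
Mul(Function('U')(p, -3), Function('z')(-2)) = Mul(Pow(Add(34, Mul(11, -3)), 2), -2) = Mul(Pow(Add(34, -33), 2), -2) = Mul(Pow(1, 2), -2) = Mul(1, -2) = -2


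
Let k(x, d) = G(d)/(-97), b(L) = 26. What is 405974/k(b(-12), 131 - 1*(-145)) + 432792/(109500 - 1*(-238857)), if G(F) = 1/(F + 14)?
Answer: -1326084625561516/116119 ≈ -1.1420e+10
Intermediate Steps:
G(F) = 1/(14 + F)
k(x, d) = -1/(97*(14 + d)) (k(x, d) = 1/((14 + d)*(-97)) = -1/97/(14 + d) = -1/(97*(14 + d)))
405974/k(b(-12), 131 - 1*(-145)) + 432792/(109500 - 1*(-238857)) = 405974/((-1/(1358 + 97*(131 - 1*(-145))))) + 432792/(109500 - 1*(-238857)) = 405974/((-1/(1358 + 97*(131 + 145)))) + 432792/(109500 + 238857) = 405974/((-1/(1358 + 97*276))) + 432792/348357 = 405974/((-1/(1358 + 26772))) + 432792*(1/348357) = 405974/((-1/28130)) + 144264/116119 = 405974/((-1*1/28130)) + 144264/116119 = 405974/(-1/28130) + 144264/116119 = 405974*(-28130) + 144264/116119 = -11420048620 + 144264/116119 = -1326084625561516/116119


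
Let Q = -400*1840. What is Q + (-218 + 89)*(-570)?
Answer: -662470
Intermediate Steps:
Q = -736000
Q + (-218 + 89)*(-570) = -736000 + (-218 + 89)*(-570) = -736000 - 129*(-570) = -736000 + 73530 = -662470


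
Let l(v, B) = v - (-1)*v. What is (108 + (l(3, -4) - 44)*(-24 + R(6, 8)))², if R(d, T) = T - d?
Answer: 891136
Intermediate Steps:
l(v, B) = 2*v (l(v, B) = v + v = 2*v)
(108 + (l(3, -4) - 44)*(-24 + R(6, 8)))² = (108 + (2*3 - 44)*(-24 + (8 - 1*6)))² = (108 + (6 - 44)*(-24 + (8 - 6)))² = (108 - 38*(-24 + 2))² = (108 - 38*(-22))² = (108 + 836)² = 944² = 891136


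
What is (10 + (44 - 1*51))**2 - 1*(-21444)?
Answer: 21453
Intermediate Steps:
(10 + (44 - 1*51))**2 - 1*(-21444) = (10 + (44 - 51))**2 + 21444 = (10 - 7)**2 + 21444 = 3**2 + 21444 = 9 + 21444 = 21453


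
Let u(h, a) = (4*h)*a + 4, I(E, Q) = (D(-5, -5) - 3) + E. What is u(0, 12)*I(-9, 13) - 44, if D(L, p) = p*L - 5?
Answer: -12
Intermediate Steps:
D(L, p) = -5 + L*p (D(L, p) = L*p - 5 = -5 + L*p)
I(E, Q) = 17 + E (I(E, Q) = ((-5 - 5*(-5)) - 3) + E = ((-5 + 25) - 3) + E = (20 - 3) + E = 17 + E)
u(h, a) = 4 + 4*a*h (u(h, a) = 4*a*h + 4 = 4 + 4*a*h)
u(0, 12)*I(-9, 13) - 44 = (4 + 4*12*0)*(17 - 9) - 44 = (4 + 0)*8 - 44 = 4*8 - 44 = 32 - 44 = -12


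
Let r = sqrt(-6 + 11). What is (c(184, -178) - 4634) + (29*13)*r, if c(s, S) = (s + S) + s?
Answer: -4444 + 377*sqrt(5) ≈ -3601.0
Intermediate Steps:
c(s, S) = S + 2*s (c(s, S) = (S + s) + s = S + 2*s)
r = sqrt(5) ≈ 2.2361
(c(184, -178) - 4634) + (29*13)*r = ((-178 + 2*184) - 4634) + (29*13)*sqrt(5) = ((-178 + 368) - 4634) + 377*sqrt(5) = (190 - 4634) + 377*sqrt(5) = -4444 + 377*sqrt(5)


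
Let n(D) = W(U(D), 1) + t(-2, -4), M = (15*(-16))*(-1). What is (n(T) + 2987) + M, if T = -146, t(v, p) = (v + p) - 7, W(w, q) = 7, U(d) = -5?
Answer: 3221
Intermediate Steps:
M = 240 (M = -240*(-1) = 240)
t(v, p) = -7 + p + v (t(v, p) = (p + v) - 7 = -7 + p + v)
n(D) = -6 (n(D) = 7 + (-7 - 4 - 2) = 7 - 13 = -6)
(n(T) + 2987) + M = (-6 + 2987) + 240 = 2981 + 240 = 3221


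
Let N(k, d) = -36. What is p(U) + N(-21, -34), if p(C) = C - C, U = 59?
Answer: -36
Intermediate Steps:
p(C) = 0
p(U) + N(-21, -34) = 0 - 36 = -36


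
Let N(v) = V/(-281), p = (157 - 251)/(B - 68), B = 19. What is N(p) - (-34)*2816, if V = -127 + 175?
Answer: 26904016/281 ≈ 95744.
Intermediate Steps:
p = 94/49 (p = (157 - 251)/(19 - 68) = -94/(-49) = -94*(-1/49) = 94/49 ≈ 1.9184)
V = 48
N(v) = -48/281 (N(v) = 48/(-281) = 48*(-1/281) = -48/281)
N(p) - (-34)*2816 = -48/281 - (-34)*2816 = -48/281 - 1*(-95744) = -48/281 + 95744 = 26904016/281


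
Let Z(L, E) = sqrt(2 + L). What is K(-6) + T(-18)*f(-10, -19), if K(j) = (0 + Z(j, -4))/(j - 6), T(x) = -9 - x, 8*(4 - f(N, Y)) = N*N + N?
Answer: -261/4 - I/6 ≈ -65.25 - 0.16667*I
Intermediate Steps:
f(N, Y) = 4 - N/8 - N**2/8 (f(N, Y) = 4 - (N*N + N)/8 = 4 - (N**2 + N)/8 = 4 - (N + N**2)/8 = 4 + (-N/8 - N**2/8) = 4 - N/8 - N**2/8)
K(j) = sqrt(2 + j)/(-6 + j) (K(j) = (0 + sqrt(2 + j))/(j - 6) = sqrt(2 + j)/(-6 + j))
K(-6) + T(-18)*f(-10, -19) = sqrt(2 - 6)/(-6 - 6) + (-9 - 1*(-18))*(4 - 1/8*(-10) - 1/8*(-10)**2) = sqrt(-4)/(-12) + (-9 + 18)*(4 + 5/4 - 1/8*100) = -I/6 + 9*(4 + 5/4 - 25/2) = -I/6 + 9*(-29/4) = -I/6 - 261/4 = -261/4 - I/6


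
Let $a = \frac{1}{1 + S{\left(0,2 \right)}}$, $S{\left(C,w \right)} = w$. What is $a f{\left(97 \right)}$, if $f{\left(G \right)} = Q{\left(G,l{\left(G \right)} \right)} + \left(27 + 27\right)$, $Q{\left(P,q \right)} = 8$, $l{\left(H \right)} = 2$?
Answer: $\frac{62}{3} \approx 20.667$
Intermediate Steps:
$f{\left(G \right)} = 62$ ($f{\left(G \right)} = 8 + \left(27 + 27\right) = 8 + 54 = 62$)
$a = \frac{1}{3}$ ($a = \frac{1}{1 + 2} = \frac{1}{3} \approx 0.33333$)
$a f{\left(97 \right)} = \frac{1}{3} \cdot 62 = \frac{62}{3}$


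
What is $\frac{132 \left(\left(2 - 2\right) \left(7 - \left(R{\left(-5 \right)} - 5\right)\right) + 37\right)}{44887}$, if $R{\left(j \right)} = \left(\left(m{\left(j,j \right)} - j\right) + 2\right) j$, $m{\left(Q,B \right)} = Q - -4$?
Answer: $\frac{4884}{44887} \approx 0.10881$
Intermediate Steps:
$m{\left(Q,B \right)} = 4 + Q$ ($m{\left(Q,B \right)} = Q + 4 = 4 + Q$)
$R{\left(j \right)} = 6 j$ ($R{\left(j \right)} = \left(\left(\left(4 + j\right) - j\right) + 2\right) j = \left(4 + 2\right) j = 6 j$)
$\frac{132 \left(\left(2 - 2\right) \left(7 - \left(R{\left(-5 \right)} - 5\right)\right) + 37\right)}{44887} = \frac{132 \left(\left(2 - 2\right) \left(7 - \left(6 \left(-5\right) - 5\right)\right) + 37\right)}{44887} = 132 \left(0 \left(7 - \left(-30 - 5\right)\right) + 37\right) \frac{1}{44887} = 132 \left(0 \left(7 - -35\right) + 37\right) \frac{1}{44887} = 132 \left(0 \left(7 + 35\right) + 37\right) \frac{1}{44887} = 132 \left(0 \cdot 42 + 37\right) \frac{1}{44887} = 132 \left(0 + 37\right) \frac{1}{44887} = 132 \cdot 37 \cdot \frac{1}{44887} = 4884 \cdot \frac{1}{44887} = \frac{4884}{44887}$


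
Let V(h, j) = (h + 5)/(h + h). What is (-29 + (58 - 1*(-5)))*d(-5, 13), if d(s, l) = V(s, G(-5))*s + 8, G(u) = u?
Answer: 272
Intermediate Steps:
V(h, j) = (5 + h)/(2*h) (V(h, j) = (5 + h)/((2*h)) = (5 + h)*(1/(2*h)) = (5 + h)/(2*h))
d(s, l) = 21/2 + s/2 (d(s, l) = ((5 + s)/(2*s))*s + 8 = (5/2 + s/2) + 8 = 21/2 + s/2)
(-29 + (58 - 1*(-5)))*d(-5, 13) = (-29 + (58 - 1*(-5)))*(21/2 + (½)*(-5)) = (-29 + (58 + 5))*(21/2 - 5/2) = (-29 + 63)*8 = 34*8 = 272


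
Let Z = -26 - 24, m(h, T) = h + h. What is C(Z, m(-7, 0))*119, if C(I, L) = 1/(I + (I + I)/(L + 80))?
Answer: -231/100 ≈ -2.3100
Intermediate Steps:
m(h, T) = 2*h
Z = -50
C(I, L) = 1/(I + 2*I/(80 + L)) (C(I, L) = 1/(I + (2*I)/(80 + L)) = 1/(I + 2*I/(80 + L)))
C(Z, m(-7, 0))*119 = ((80 + 2*(-7))/((-50)*(82 + 2*(-7))))*119 = -(80 - 14)/(50*(82 - 14))*119 = -1/50*66/68*119 = -1/50*1/68*66*119 = -33/1700*119 = -231/100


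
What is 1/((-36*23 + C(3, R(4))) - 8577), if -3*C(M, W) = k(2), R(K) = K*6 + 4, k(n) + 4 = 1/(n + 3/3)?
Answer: -9/84634 ≈ -0.00010634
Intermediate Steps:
k(n) = -4 + 1/(1 + n) (k(n) = -4 + 1/(n + 3/3) = -4 + 1/(n + 3*(⅓)) = -4 + 1/(n + 1) = -4 + 1/(1 + n))
R(K) = 4 + 6*K (R(K) = 6*K + 4 = 4 + 6*K)
C(M, W) = 11/9 (C(M, W) = -(-3 - 4*2)/(3*(1 + 2)) = -(-3 - 8)/(3*3) = -(-11)/9 = -⅓*(-11/3) = 11/9)
1/((-36*23 + C(3, R(4))) - 8577) = 1/((-36*23 + 11/9) - 8577) = 1/((-828 + 11/9) - 8577) = 1/(-7441/9 - 8577) = 1/(-84634/9) = -9/84634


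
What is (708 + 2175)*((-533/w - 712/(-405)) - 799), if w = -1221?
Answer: -126219110386/54945 ≈ -2.2972e+6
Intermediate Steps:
(708 + 2175)*((-533/w - 712/(-405)) - 799) = (708 + 2175)*((-533/(-1221) - 712/(-405)) - 799) = 2883*((-533*(-1/1221) - 712*(-1/405)) - 799) = 2883*((533/1221 + 712/405) - 799) = 2883*(361739/164835 - 799) = 2883*(-131341426/164835) = -126219110386/54945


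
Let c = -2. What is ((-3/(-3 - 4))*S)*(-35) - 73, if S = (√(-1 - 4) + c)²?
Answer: -58 + 60*I*√5 ≈ -58.0 + 134.16*I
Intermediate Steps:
S = (-2 + I*√5)² (S = (√(-1 - 4) - 2)² = (√(-5) - 2)² = (I*√5 - 2)² = (-2 + I*√5)² ≈ -1.0 - 8.9443*I)
((-3/(-3 - 4))*S)*(-35) - 73 = ((-3/(-3 - 4))*(2 - I*√5)²)*(-35) - 73 = ((-3/(-7))*(2 - I*√5)²)*(-35) - 73 = ((-⅐*(-3))*(2 - I*√5)²)*(-35) - 73 = (3*(2 - I*√5)²/7)*(-35) - 73 = -15*(2 - I*√5)² - 73 = -73 - 15*(2 - I*√5)²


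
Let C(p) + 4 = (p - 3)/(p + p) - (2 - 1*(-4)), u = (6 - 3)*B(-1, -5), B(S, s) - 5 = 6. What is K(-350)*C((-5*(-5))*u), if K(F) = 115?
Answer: -60099/55 ≈ -1092.7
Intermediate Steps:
B(S, s) = 11 (B(S, s) = 5 + 6 = 11)
u = 33 (u = (6 - 3)*11 = 3*11 = 33)
C(p) = -10 + (-3 + p)/(2*p) (C(p) = -4 + ((p - 3)/(p + p) - (2 - 1*(-4))) = -4 + ((-3 + p)/((2*p)) - (2 + 4)) = -4 + ((-3 + p)*(1/(2*p)) - 1*6) = -4 + ((-3 + p)/(2*p) - 6) = -4 + (-6 + (-3 + p)/(2*p)) = -10 + (-3 + p)/(2*p))
K(-350)*C((-5*(-5))*u) = 115*((-3 - 19*(-5*(-5))*33)/(2*((-5*(-5)*33)))) = 115*((-3 - 475*33)/(2*((25*33)))) = 115*((½)*(-3 - 19*825)/825) = 115*((½)*(1/825)*(-3 - 15675)) = 115*((½)*(1/825)*(-15678)) = 115*(-2613/275) = -60099/55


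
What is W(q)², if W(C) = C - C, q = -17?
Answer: 0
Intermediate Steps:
W(C) = 0
W(q)² = 0² = 0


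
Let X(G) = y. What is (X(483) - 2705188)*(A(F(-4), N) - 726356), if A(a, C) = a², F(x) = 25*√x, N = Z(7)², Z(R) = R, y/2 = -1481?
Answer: 1973851376400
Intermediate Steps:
y = -2962 (y = 2*(-1481) = -2962)
X(G) = -2962
N = 49 (N = 7² = 49)
(X(483) - 2705188)*(A(F(-4), N) - 726356) = (-2962 - 2705188)*((25*√(-4))² - 726356) = -2708150*((25*(2*I))² - 726356) = -2708150*((50*I)² - 726356) = -2708150*(-2500 - 726356) = -2708150*(-728856) = 1973851376400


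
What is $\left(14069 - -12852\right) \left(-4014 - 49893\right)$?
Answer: $-1451230347$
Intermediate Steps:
$\left(14069 - -12852\right) \left(-4014 - 49893\right) = \left(14069 + 12852\right) \left(-53907\right) = 26921 \left(-53907\right) = -1451230347$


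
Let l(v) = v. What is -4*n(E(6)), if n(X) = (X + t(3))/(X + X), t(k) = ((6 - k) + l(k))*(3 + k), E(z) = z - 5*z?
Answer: 1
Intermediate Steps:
E(z) = -4*z
t(k) = 18 + 6*k (t(k) = ((6 - k) + k)*(3 + k) = 6*(3 + k) = 18 + 6*k)
n(X) = (36 + X)/(2*X) (n(X) = (X + (18 + 6*3))/(X + X) = (X + (18 + 18))/((2*X)) = (X + 36)*(1/(2*X)) = (36 + X)*(1/(2*X)) = (36 + X)/(2*X))
-4*n(E(6)) = -2*(36 - 4*6)/((-4*6)) = -2*(36 - 24)/(-24) = -2*(-1)*12/24 = -4*(-¼) = 1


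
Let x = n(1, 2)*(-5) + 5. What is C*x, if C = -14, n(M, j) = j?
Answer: 70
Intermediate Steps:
x = -5 (x = 2*(-5) + 5 = -10 + 5 = -5)
C*x = -14*(-5) = 70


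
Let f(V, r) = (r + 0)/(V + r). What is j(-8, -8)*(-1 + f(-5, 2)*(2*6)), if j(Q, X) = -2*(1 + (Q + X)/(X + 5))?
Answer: 114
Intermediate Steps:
f(V, r) = r/(V + r)
j(Q, X) = -2 - 2*(Q + X)/(5 + X) (j(Q, X) = -2*(1 + (Q + X)/(5 + X)) = -2 - 2*(Q + X)/(5 + X))
j(-8, -8)*(-1 + f(-5, 2)*(2*6)) = (2*(-5 - 1*(-8) - 2*(-8))/(5 - 8))*(-1 + (2/(-5 + 2))*(2*6)) = (2*(-5 + 8 + 16)/(-3))*(-1 + (2/(-3))*12) = (2*(-⅓)*19)*(-1 + (2*(-⅓))*12) = -38*(-1 - ⅔*12)/3 = -38*(-1 - 8)/3 = -38/3*(-9) = 114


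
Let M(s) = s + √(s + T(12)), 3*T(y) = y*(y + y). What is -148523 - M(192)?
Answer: -148715 - 12*√2 ≈ -1.4873e+5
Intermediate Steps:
T(y) = 2*y²/3 (T(y) = (y*(y + y))/3 = (y*(2*y))/3 = (2*y²)/3 = 2*y²/3)
M(s) = s + √(96 + s) (M(s) = s + √(s + (⅔)*12²) = s + √(s + (⅔)*144) = s + √(s + 96) = s + √(96 + s))
-148523 - M(192) = -148523 - (192 + √(96 + 192)) = -148523 - (192 + √288) = -148523 - (192 + 12*√2) = -148523 + (-192 - 12*√2) = -148715 - 12*√2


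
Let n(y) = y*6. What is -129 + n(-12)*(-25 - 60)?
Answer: 5991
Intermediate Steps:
n(y) = 6*y
-129 + n(-12)*(-25 - 60) = -129 + (6*(-12))*(-25 - 60) = -129 - 72*(-85) = -129 + 6120 = 5991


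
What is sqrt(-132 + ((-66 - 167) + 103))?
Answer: I*sqrt(262) ≈ 16.186*I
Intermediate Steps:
sqrt(-132 + ((-66 - 167) + 103)) = sqrt(-132 + (-233 + 103)) = sqrt(-132 - 130) = sqrt(-262) = I*sqrt(262)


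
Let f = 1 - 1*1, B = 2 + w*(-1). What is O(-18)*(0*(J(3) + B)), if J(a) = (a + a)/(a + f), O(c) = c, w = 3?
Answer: 0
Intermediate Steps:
B = -1 (B = 2 + 3*(-1) = 2 - 3 = -1)
f = 0 (f = 1 - 1 = 0)
J(a) = 2 (J(a) = (a + a)/(a + 0) = (2*a)/a = 2)
O(-18)*(0*(J(3) + B)) = -0*(2 - 1) = -0 = -18*0 = 0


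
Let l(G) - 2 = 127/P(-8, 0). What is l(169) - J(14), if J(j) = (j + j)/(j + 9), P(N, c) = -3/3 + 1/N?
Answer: -23206/207 ≈ -112.11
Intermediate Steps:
P(N, c) = -1 + 1/N (P(N, c) = -3*1/3 + 1/N = -1 + 1/N)
J(j) = 2*j/(9 + j) (J(j) = (2*j)/(9 + j) = 2*j/(9 + j))
l(G) = -998/9 (l(G) = 2 + 127/(((1 - 1*(-8))/(-8))) = 2 + 127/((-(1 + 8)/8)) = 2 + 127/((-1/8*9)) = 2 + 127/(-9/8) = 2 + 127*(-8/9) = 2 - 1016/9 = -998/9)
l(169) - J(14) = -998/9 - 2*14/(9 + 14) = -998/9 - 2*14/23 = -998/9 - 1*28/23 = -998/9 - 28/23 = -23206/207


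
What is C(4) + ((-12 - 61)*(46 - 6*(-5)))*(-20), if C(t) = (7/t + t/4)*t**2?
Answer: 111004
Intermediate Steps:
C(t) = t**2*(7/t + t/4) (C(t) = (7/t + t*(1/4))*t**2 = (7/t + t/4)*t**2 = t**2*(7/t + t/4))
C(4) + ((-12 - 61)*(46 - 6*(-5)))*(-20) = (1/4)*4*(28 + 4**2) + ((-12 - 61)*(46 - 6*(-5)))*(-20) = (1/4)*4*(28 + 16) - 73*(46 + 30)*(-20) = (1/4)*4*44 - 73*76*(-20) = 44 - 5548*(-20) = 44 + 110960 = 111004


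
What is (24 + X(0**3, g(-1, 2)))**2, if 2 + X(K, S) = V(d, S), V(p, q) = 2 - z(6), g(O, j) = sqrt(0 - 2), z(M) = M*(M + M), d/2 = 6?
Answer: 2304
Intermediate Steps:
d = 12 (d = 2*6 = 12)
z(M) = 2*M**2 (z(M) = M*(2*M) = 2*M**2)
g(O, j) = I*sqrt(2) (g(O, j) = sqrt(-2) = I*sqrt(2))
V(p, q) = -70 (V(p, q) = 2 - 2*6**2 = 2 - 2*36 = 2 - 1*72 = 2 - 72 = -70)
X(K, S) = -72 (X(K, S) = -2 - 70 = -72)
(24 + X(0**3, g(-1, 2)))**2 = (24 - 72)**2 = (-48)**2 = 2304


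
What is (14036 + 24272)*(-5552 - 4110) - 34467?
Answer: -370166363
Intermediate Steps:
(14036 + 24272)*(-5552 - 4110) - 34467 = 38308*(-9662) - 34467 = -370131896 - 34467 = -370166363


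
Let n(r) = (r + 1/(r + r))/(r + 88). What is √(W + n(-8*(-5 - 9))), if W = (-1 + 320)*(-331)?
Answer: I*√33112534777/560 ≈ 324.94*I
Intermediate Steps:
W = -105589 (W = 319*(-331) = -105589)
n(r) = (r + 1/(2*r))/(88 + r)
√(W + n(-8*(-5 - 9))) = √(-105589 + (½ + (-8*(-5 - 9))²)/(((-8*(-5 - 9)))*(88 - 8*(-5 - 9)))) = √(-105589 + (½ + (-8*(-14))²)/(((-8*(-14)))*(88 - 8*(-14)))) = √(-105589 + (½ + 112²)/(112*(88 + 112))) = √(-105589 + (1/112)*(½ + 12544)/200) = √(-105589 + (1/112)*(1/200)*(25089/2)) = √(-105589 + 25089/44800) = √(-4730362111/44800) = I*√33112534777/560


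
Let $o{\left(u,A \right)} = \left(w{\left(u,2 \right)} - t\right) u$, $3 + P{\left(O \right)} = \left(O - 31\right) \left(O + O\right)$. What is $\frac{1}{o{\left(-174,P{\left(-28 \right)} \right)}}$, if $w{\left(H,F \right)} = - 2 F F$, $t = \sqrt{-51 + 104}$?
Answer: $\frac{4}{957} - \frac{\sqrt{53}}{1914} \approx 0.00037612$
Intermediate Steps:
$t = \sqrt{53} \approx 7.2801$
$w{\left(H,F \right)} = - 2 F^{2}$
$P{\left(O \right)} = -3 + 2 O \left(-31 + O\right)$ ($P{\left(O \right)} = -3 + \left(O - 31\right) \left(O + O\right) = -3 + \left(-31 + O\right) 2 O = -3 + 2 O \left(-31 + O\right)$)
$o{\left(u,A \right)} = u \left(-8 - \sqrt{53}\right)$ ($o{\left(u,A \right)} = \left(- 2 \cdot 2^{2} - \sqrt{53}\right) u = \left(\left(-2\right) 4 - \sqrt{53}\right) u = \left(-8 - \sqrt{53}\right) u = u \left(-8 - \sqrt{53}\right)$)
$\frac{1}{o{\left(-174,P{\left(-28 \right)} \right)}} = \frac{1}{\left(-1\right) \left(-174\right) \left(8 + \sqrt{53}\right)} = \frac{1}{1392 + 174 \sqrt{53}}$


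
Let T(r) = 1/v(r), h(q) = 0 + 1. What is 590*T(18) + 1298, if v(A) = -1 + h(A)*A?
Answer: 22656/17 ≈ 1332.7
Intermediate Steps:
h(q) = 1
v(A) = -1 + A (v(A) = -1 + 1*A = -1 + A)
T(r) = 1/(-1 + r)
590*T(18) + 1298 = 590/(-1 + 18) + 1298 = 590/17 + 1298 = 22656/17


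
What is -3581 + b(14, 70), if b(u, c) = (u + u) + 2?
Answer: -3551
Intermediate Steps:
b(u, c) = 2 + 2*u (b(u, c) = 2*u + 2 = 2 + 2*u)
-3581 + b(14, 70) = -3581 + (2 + 2*14) = -3581 + (2 + 28) = -3581 + 30 = -3551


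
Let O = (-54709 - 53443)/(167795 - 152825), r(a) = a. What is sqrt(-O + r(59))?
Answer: sqrt(3710247135)/7485 ≈ 8.1378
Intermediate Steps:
O = -54076/7485 (O = -108152/14970 = -108152*1/14970 = -54076/7485 ≈ -7.2246)
sqrt(-O + r(59)) = sqrt(-1*(-54076/7485) + 59) = sqrt(54076/7485 + 59) = sqrt(495691/7485) = sqrt(3710247135)/7485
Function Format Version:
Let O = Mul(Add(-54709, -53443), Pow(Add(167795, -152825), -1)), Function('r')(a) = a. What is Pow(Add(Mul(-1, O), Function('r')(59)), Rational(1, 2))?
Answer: Mul(Rational(1, 7485), Pow(3710247135, Rational(1, 2))) ≈ 8.1378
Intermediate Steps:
O = Rational(-54076, 7485) (O = Mul(-108152, Pow(14970, -1)) = Mul(-108152, Rational(1, 14970)) = Rational(-54076, 7485) ≈ -7.2246)
Pow(Add(Mul(-1, O), Function('r')(59)), Rational(1, 2)) = Pow(Add(Mul(-1, Rational(-54076, 7485)), 59), Rational(1, 2)) = Pow(Add(Rational(54076, 7485), 59), Rational(1, 2)) = Pow(Rational(495691, 7485), Rational(1, 2)) = Mul(Rational(1, 7485), Pow(3710247135, Rational(1, 2)))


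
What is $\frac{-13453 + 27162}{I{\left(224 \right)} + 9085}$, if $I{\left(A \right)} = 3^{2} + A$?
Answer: $\frac{13709}{9318} \approx 1.4712$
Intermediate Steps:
$I{\left(A \right)} = 9 + A$
$\frac{-13453 + 27162}{I{\left(224 \right)} + 9085} = \frac{-13453 + 27162}{\left(9 + 224\right) + 9085} = \frac{13709}{233 + 9085} = \frac{13709}{9318}$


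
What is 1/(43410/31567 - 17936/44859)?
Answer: 74529687/72691762 ≈ 1.0253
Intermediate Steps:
1/(43410/31567 - 17936/44859) = 1/(43410*(1/31567) - 17936*1/44859) = 1/(43410/31567 - 944/2361) = 1/(72691762/74529687) = 74529687/72691762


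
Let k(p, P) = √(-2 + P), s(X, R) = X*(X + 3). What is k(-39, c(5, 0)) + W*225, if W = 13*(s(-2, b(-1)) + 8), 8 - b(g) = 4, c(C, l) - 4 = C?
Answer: 17550 + √7 ≈ 17553.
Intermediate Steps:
c(C, l) = 4 + C
b(g) = 4 (b(g) = 8 - 1*4 = 8 - 4 = 4)
s(X, R) = X*(3 + X)
W = 78 (W = 13*(-2*(3 - 2) + 8) = 13*(-2*1 + 8) = 13*(-2 + 8) = 13*6 = 78)
k(-39, c(5, 0)) + W*225 = √(-2 + (4 + 5)) + 78*225 = √(-2 + 9) + 17550 = √7 + 17550 = 17550 + √7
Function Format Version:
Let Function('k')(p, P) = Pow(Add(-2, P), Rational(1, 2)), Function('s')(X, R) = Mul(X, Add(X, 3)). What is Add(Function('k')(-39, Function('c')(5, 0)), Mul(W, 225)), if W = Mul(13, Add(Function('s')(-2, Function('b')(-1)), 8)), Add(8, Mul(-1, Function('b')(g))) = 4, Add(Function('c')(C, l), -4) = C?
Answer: Add(17550, Pow(7, Rational(1, 2))) ≈ 17553.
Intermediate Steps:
Function('c')(C, l) = Add(4, C)
Function('b')(g) = 4 (Function('b')(g) = Add(8, Mul(-1, 4)) = Add(8, -4) = 4)
Function('s')(X, R) = Mul(X, Add(3, X))
W = 78 (W = Mul(13, Add(Mul(-2, Add(3, -2)), 8)) = Mul(13, Add(Mul(-2, 1), 8)) = Mul(13, Add(-2, 8)) = Mul(13, 6) = 78)
Add(Function('k')(-39, Function('c')(5, 0)), Mul(W, 225)) = Add(Pow(Add(-2, Add(4, 5)), Rational(1, 2)), Mul(78, 225)) = Add(Pow(Add(-2, 9), Rational(1, 2)), 17550) = Add(Pow(7, Rational(1, 2)), 17550) = Add(17550, Pow(7, Rational(1, 2)))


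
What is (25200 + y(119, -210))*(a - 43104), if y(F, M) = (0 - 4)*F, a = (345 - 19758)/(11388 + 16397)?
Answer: -29611046046372/27785 ≈ -1.0657e+9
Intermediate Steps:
a = -19413/27785 ≈ -0.69869
y(F, M) = -4*F
(25200 + y(119, -210))*(a - 43104) = (25200 - 4*119)*(-19413/27785 - 43104) = (25200 - 476)*(-1197664053/27785) = 24724*(-1197664053/27785) = -29611046046372/27785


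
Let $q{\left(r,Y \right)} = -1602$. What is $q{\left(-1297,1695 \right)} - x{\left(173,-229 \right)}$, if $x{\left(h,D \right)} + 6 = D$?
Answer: $-1367$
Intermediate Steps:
$x{\left(h,D \right)} = -6 + D$
$q{\left(-1297,1695 \right)} - x{\left(173,-229 \right)} = -1602 - \left(-6 - 229\right) = -1602 - -235 = -1602 + 235 = -1367$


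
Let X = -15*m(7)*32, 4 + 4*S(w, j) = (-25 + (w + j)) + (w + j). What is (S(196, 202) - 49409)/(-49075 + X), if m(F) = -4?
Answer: 196869/188620 ≈ 1.0437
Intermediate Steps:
S(w, j) = -29/4 + j/2 + w/2 (S(w, j) = -1 + ((-25 + (w + j)) + (w + j))/4 = -1 + ((-25 + (j + w)) + (j + w))/4 = -1 + ((-25 + j + w) + (j + w))/4 = -1 + (-25 + 2*j + 2*w)/4 = -1 + (-25/4 + j/2 + w/2) = -29/4 + j/2 + w/2)
X = 1920 (X = -15*(-4)*32 = 60*32 = 1920)
(S(196, 202) - 49409)/(-49075 + X) = ((-29/4 + (1/2)*202 + (1/2)*196) - 49409)/(-49075 + 1920) = ((-29/4 + 101 + 98) - 49409)/(-47155) = (767/4 - 49409)*(-1/47155) = -196869/4*(-1/47155) = 196869/188620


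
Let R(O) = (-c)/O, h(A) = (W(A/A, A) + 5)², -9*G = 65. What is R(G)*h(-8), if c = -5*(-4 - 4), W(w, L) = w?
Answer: 2592/13 ≈ 199.38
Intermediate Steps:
c = 40 (c = -5*(-8) = 40)
G = -65/9 (G = -⅑*65 = -65/9 ≈ -7.2222)
h(A) = 36 (h(A) = (A/A + 5)² = (1 + 5)² = 6² = 36)
R(O) = -40/O (R(O) = (-1*40)/O = -40/O)
R(G)*h(-8) = -40/(-65/9)*36 = -40*(-9/65)*36 = (72/13)*36 = 2592/13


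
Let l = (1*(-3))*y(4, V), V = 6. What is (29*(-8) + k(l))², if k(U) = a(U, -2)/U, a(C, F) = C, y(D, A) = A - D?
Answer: 53361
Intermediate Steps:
l = -6 (l = (1*(-3))*(6 - 1*4) = -3*(6 - 4) = -3*2 = -6)
k(U) = 1 (k(U) = U/U = 1)
(29*(-8) + k(l))² = (29*(-8) + 1)² = (-232 + 1)² = (-231)² = 53361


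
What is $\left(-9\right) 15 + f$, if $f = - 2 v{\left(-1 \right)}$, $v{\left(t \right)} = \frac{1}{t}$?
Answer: $-133$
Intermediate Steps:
$f = 2$ ($f = - \frac{2}{-1} = \left(-2\right) \left(-1\right) = 2$)
$\left(-9\right) 15 + f = \left(-9\right) 15 + 2 = -135 + 2 = -133$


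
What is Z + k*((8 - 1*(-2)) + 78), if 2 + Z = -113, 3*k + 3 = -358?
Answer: -32113/3 ≈ -10704.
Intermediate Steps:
k = -361/3 (k = -1 + (⅓)*(-358) = -1 - 358/3 = -361/3 ≈ -120.33)
Z = -115 (Z = -2 - 113 = -115)
Z + k*((8 - 1*(-2)) + 78) = -115 - 361*((8 - 1*(-2)) + 78)/3 = -115 - 361*((8 + 2) + 78)/3 = -115 - 361*(10 + 78)/3 = -115 - 361/3*88 = -115 - 31768/3 = -32113/3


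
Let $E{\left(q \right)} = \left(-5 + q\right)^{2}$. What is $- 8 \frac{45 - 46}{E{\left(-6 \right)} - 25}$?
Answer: $\frac{1}{12} \approx 0.083333$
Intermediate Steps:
$- 8 \frac{45 - 46}{E{\left(-6 \right)} - 25} = - 8 \frac{45 - 46}{\left(-5 - 6\right)^{2} - 25} = - 8 \left(- \frac{1}{\left(-11\right)^{2} - 25}\right) = - 8 \left(- \frac{1}{121 - 25}\right) = - 8 \left(- \frac{1}{96}\right) = - 8 \left(\left(-1\right) \frac{1}{96}\right) = \left(-8\right) \left(- \frac{1}{96}\right) = \frac{1}{12}$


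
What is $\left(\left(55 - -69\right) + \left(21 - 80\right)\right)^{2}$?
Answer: $4225$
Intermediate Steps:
$\left(\left(55 - -69\right) + \left(21 - 80\right)\right)^{2} = \left(\left(55 + 69\right) + \left(21 - 80\right)\right)^{2} = \left(124 - 59\right)^{2} = 65^{2} = 4225$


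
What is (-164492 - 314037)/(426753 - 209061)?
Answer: -478529/217692 ≈ -2.1982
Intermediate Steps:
(-164492 - 314037)/(426753 - 209061) = -478529/217692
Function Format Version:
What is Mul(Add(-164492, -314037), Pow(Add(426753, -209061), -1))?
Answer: Rational(-478529, 217692) ≈ -2.1982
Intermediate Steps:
Mul(Add(-164492, -314037), Pow(Add(426753, -209061), -1)) = Mul(-478529, Pow(217692, -1)) = Mul(-478529, Rational(1, 217692)) = Rational(-478529, 217692)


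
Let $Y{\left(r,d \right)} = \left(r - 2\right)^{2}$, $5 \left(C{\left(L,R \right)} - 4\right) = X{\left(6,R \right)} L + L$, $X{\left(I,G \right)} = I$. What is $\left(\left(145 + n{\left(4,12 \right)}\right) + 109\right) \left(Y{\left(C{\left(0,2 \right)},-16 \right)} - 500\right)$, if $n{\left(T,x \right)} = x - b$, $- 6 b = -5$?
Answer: $- \frac{394568}{3} \approx -1.3152 \cdot 10^{5}$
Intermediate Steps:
$b = \frac{5}{6}$ ($b = \left(- \frac{1}{6}\right) \left(-5\right) = \frac{5}{6} \approx 0.83333$)
$n{\left(T,x \right)} = - \frac{5}{6} + x$ ($n{\left(T,x \right)} = x - \frac{5}{6} = - \frac{5}{6} + x$)
$C{\left(L,R \right)} = 4 + \frac{7 L}{5}$ ($C{\left(L,R \right)} = 4 + \frac{6 L + L}{5} = 4 + \frac{7 L}{5}$)
$Y{\left(r,d \right)} = \left(-2 + r\right)^{2}$ ($Y{\left(r,d \right)} = \left(r - 2\right)^{2} = \left(-2 + r\right)^{2}$)
$\left(\left(145 + n{\left(4,12 \right)}\right) + 109\right) \left(Y{\left(C{\left(0,2 \right)},-16 \right)} - 500\right) = \left(\left(145 + \left(- \frac{5}{6} + 12\right)\right) + 109\right) \left(\left(-2 + \left(4 + \frac{7}{5} \cdot 0\right)\right)^{2} - 500\right) = \left(\left(145 + \frac{67}{6}\right) + 109\right) \left(\left(-2 + \left(4 + 0\right)\right)^{2} - 500\right) = \left(\frac{937}{6} + 109\right) \left(\left(-2 + 4\right)^{2} - 500\right) = \frac{1591 \left(2^{2} - 500\right)}{6} = \frac{1591 \left(4 - 500\right)}{6} = \frac{1591}{6} \left(-496\right) = - \frac{394568}{3}$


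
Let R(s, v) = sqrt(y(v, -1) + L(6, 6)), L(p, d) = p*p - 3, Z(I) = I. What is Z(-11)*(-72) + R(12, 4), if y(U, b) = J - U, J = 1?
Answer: 792 + sqrt(30) ≈ 797.48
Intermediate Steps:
L(p, d) = -3 + p**2 (L(p, d) = p**2 - 3 = -3 + p**2)
y(U, b) = 1 - U
R(s, v) = sqrt(34 - v) (R(s, v) = sqrt((1 - v) + (-3 + 6**2)) = sqrt((1 - v) + (-3 + 36)) = sqrt((1 - v) + 33) = sqrt(34 - v))
Z(-11)*(-72) + R(12, 4) = -11*(-72) + sqrt(34 - 1*4) = 792 + sqrt(34 - 4) = 792 + sqrt(30)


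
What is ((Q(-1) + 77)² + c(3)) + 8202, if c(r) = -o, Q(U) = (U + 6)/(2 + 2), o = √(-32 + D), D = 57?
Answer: 229121/16 ≈ 14320.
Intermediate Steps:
o = 5 (o = √(-32 + 57) = √25 = 5)
Q(U) = 3/2 + U/4 (Q(U) = (6 + U)/4 = (6 + U)*(¼) = 3/2 + U/4)
c(r) = -5 (c(r) = -1*5 = -5)
((Q(-1) + 77)² + c(3)) + 8202 = (((3/2 + (¼)*(-1)) + 77)² - 5) + 8202 = (((3/2 - ¼) + 77)² - 5) + 8202 = ((5/4 + 77)² - 5) + 8202 = ((313/4)² - 5) + 8202 = (97969/16 - 5) + 8202 = 97889/16 + 8202 = 229121/16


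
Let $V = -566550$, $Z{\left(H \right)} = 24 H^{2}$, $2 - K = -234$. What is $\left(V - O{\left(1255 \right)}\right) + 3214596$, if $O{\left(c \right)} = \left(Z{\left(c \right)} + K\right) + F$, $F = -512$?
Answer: $-35152278$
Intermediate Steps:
$K = 236$ ($K = 2 - -234 = 2 + 234 = 236$)
$O{\left(c \right)} = -276 + 24 c^{2}$ ($O{\left(c \right)} = \left(24 c^{2} + 236\right) - 512 = \left(236 + 24 c^{2}\right) - 512 = -276 + 24 c^{2}$)
$\left(V - O{\left(1255 \right)}\right) + 3214596 = \left(-566550 - \left(-276 + 24 \cdot 1255^{2}\right)\right) + 3214596 = \left(-566550 - \left(-276 + 24 \cdot 1575025\right)\right) + 3214596 = \left(-566550 - \left(-276 + 37800600\right)\right) + 3214596 = \left(-566550 - 37800324\right) + 3214596 = -38366874 + 3214596 = -35152278$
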